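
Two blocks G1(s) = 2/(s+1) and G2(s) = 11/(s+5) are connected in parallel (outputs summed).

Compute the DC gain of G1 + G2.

Parallel: G_eq = G1 + G2. DC gain = G1(0) + G2(0) = 2/1 + 11/5 = 2 + 2.2 = 4.2.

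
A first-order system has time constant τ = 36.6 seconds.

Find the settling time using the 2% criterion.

For first-order system, 2% settling time ≈ 4τ = 4 × 36.6 = 146.4 s.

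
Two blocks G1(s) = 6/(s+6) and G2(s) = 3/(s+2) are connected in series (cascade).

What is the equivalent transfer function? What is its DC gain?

Series: multiply transfer functions. G_eq = 6/(s+6) × 3/(s+2) = 18/((s+6)(s+2)). DC gain = 18/(6×2) = 1.5.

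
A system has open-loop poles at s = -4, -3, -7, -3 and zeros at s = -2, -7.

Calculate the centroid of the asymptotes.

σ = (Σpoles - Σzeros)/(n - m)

σ = (Σpoles - Σzeros)/(n - m) = (-17 - (-9))/(4 - 2) = -8/2 = -4.0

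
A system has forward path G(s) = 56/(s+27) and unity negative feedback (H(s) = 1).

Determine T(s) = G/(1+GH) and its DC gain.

T(s) = G/(1+GH) = [56/(s+27)] / [1 + 56/(s+27)] = 56/(s+27+56) = 56/(s+83). DC gain = 56/83 = 0.6747.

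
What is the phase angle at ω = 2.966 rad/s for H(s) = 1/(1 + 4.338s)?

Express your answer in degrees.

Phase = -arctan(ωτ) = -arctan(2.966 × 4.338) = -85.6°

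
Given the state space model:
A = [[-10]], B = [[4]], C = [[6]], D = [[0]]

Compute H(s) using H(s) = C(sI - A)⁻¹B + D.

(sI - A)⁻¹ = 1/(s + 10). H(s) = 6 × 4/(s + 10) + 0 = 24/(s + 10).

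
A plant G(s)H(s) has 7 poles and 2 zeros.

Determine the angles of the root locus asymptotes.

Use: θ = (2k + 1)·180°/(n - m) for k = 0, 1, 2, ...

n - m = 7 - 2 = 5. Angles: θk = (2k + 1)·180°/5 = 36°, 108°, 180°, 252°, 324°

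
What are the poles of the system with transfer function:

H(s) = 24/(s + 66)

Pole is where denominator = 0: s + 66 = 0, so s = -66.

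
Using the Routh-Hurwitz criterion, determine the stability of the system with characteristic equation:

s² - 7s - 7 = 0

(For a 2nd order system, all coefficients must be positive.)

Coefficients: 1, -7, -7. b=-7, c=-7 not positive, so system is unstable.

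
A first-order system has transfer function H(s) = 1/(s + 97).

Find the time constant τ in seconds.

For H(s) = 1/(s + 1/τ), the pole is at -1/τ = -97, so τ = 1/97 = 0.0103 s.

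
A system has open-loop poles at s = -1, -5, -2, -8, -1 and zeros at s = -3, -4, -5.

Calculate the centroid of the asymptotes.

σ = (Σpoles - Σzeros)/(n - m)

σ = (Σpoles - Σzeros)/(n - m) = (-17 - (-12))/(5 - 3) = -5/2 = -2.5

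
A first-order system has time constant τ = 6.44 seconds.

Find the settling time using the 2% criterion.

For first-order system, 2% settling time ≈ 4τ = 4 × 6.44 = 25.76 s.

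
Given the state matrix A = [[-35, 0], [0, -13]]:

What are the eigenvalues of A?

For diagonal matrix, eigenvalues are diagonal entries: λ₁ = -35, λ₂ = -13.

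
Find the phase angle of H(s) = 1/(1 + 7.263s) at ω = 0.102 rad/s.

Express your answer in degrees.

Phase = -arctan(ωτ) = -arctan(0.102 × 7.263) = -36.5°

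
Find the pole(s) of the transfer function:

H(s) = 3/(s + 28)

Pole is where denominator = 0: s + 28 = 0, so s = -28.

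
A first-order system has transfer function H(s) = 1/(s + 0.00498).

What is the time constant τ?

For H(s) = 1/(s + 1/τ), the pole is at -1/τ = -0.00498, so τ = 1/0.00498 = 200.8 s.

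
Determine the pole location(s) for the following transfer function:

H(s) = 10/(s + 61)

Pole is where denominator = 0: s + 61 = 0, so s = -61.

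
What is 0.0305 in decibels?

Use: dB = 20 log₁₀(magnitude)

dB = 20 log₁₀(0.0305) = -30.3 dB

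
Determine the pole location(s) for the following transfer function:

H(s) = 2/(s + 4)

Pole is where denominator = 0: s + 4 = 0, so s = -4.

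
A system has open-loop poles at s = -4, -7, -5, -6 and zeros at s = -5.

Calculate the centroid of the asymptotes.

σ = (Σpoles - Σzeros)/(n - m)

σ = (Σpoles - Σzeros)/(n - m) = (-22 - (-5))/(4 - 1) = -17/3 = -5.67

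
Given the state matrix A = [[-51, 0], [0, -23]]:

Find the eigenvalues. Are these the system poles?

For diagonal matrix, eigenvalues are diagonal entries: λ₁ = -51, λ₂ = -23. Eigenvalues of A = system poles.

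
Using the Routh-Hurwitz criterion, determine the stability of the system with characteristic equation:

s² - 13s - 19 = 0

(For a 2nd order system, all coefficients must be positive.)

Coefficients: 1, -13, -19. b=-13, c=-19 not positive, so system is unstable.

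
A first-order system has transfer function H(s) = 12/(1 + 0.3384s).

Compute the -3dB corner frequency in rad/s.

Corner frequency = 1/τ = 1/0.3384 = 2.955 rad/s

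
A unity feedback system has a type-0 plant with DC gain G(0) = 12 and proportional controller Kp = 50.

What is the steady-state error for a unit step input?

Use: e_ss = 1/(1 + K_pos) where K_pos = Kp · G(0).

K_pos = Kp · G(0) = 50 × 12 = 600. e_ss = 1/(1 + 600) = 0.0017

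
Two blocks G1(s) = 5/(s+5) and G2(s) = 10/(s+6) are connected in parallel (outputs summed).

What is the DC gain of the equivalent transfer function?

Parallel: G_eq = G1 + G2. DC gain = G1(0) + G2(0) = 5/5 + 10/6 = 1 + 1.6667 = 2.6667.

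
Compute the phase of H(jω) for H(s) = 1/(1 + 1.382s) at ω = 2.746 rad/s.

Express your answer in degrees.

Phase = -arctan(ωτ) = -arctan(2.746 × 1.382) = -75.2°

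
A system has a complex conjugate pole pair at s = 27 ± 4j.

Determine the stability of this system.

Real part of poles is 27 (> 0, right half-plane). Unstable.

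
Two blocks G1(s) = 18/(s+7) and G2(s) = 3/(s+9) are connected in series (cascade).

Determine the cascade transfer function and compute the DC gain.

Series: multiply transfer functions. G_eq = 18/(s+7) × 3/(s+9) = 54/((s+7)(s+9)). DC gain = 54/(7×9) = 0.8571.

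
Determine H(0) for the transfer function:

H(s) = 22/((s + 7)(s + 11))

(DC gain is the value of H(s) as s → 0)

DC gain = H(0) = 22/(7 × 11) = 22/77 = 0.2857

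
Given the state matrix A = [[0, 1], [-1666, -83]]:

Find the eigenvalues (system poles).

det(A - λI) = λ² - (-83)λ + 1666 = (λ - (-49))(λ - (-34)). Eigenvalues: -49, -34.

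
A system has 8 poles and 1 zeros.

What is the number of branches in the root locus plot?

Root locus has n branches where n = number of poles = 8.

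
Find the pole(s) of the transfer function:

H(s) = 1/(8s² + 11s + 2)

Discriminant = 11² - 4×8×2 = 121 - 64 = 57 > 0, so two distinct real poles. Using quadratic formula: s = (-11 ± √57)/(2×8) = (-11 ± √57)/16, with √57 ≈ 7.5498. s₁ ≈ -0.2156, s₂ ≈ -1.1594. Poles: s₁ = -0.2156, s₂ = -1.1594.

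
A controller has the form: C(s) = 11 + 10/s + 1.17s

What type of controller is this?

This is a Proportional-Integral-Derivative (PID) controller.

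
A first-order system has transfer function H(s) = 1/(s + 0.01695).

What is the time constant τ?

For H(s) = 1/(s + 1/τ), the pole is at -1/τ = -0.01695, so τ = 1/0.01695 = 59 s.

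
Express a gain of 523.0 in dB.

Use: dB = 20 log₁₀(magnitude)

dB = 20 log₁₀(523.0) = 54.4 dB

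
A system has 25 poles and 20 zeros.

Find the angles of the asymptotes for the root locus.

n - m = 25 - 20 = 5. Angles: θk = (2k + 1)·180°/5 = 36°, 108°, 180°, 252°, 324°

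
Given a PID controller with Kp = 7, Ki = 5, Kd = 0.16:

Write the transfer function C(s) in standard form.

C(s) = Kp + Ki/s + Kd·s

Substituting values: C(s) = 7 + 5/s + 0.16s = (0.16s² + 7s + 5)/s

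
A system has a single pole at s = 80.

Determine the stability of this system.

Pole at s = 80 is in the right half-plane. Unstable.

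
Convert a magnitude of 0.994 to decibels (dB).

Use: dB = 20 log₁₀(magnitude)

dB = 20 log₁₀(0.994) = -0.1 dB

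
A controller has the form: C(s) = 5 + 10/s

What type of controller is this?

This is a Proportional-Integral (PI) controller.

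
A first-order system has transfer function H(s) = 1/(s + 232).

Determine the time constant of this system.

For H(s) = 1/(s + 1/τ), the pole is at -1/τ = -232, so τ = 1/232 = 0.0043 s.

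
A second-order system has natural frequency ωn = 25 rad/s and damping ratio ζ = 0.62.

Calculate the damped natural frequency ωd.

ωd = ωn√(1 - ζ²) = 25√(1 - 0.62²) = 19.62 rad/s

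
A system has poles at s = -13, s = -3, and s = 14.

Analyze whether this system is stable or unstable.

Pole(s) at s = 14 are not in the left half-plane. System is unstable.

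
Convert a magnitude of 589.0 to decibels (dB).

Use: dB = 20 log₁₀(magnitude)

dB = 20 log₁₀(589.0) = 55.4 dB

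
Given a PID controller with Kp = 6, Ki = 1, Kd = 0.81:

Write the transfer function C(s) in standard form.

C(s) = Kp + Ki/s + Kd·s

Substituting values: C(s) = 6 + 1/s + 0.81s = (0.81s² + 6s + 1)/s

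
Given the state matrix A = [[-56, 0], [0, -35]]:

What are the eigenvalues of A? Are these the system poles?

For diagonal matrix, eigenvalues are diagonal entries: λ₁ = -56, λ₂ = -35. Eigenvalues of A = system poles.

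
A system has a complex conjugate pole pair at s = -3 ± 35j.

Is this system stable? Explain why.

Real part of poles is -3 (< 0, left half-plane). Stable.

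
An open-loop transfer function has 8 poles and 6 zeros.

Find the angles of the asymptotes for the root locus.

n - m = 8 - 6 = 2. Angles: θk = (2k + 1)·180°/2 = 90°, 270°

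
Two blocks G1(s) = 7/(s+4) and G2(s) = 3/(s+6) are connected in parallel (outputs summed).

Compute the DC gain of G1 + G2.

Parallel: G_eq = G1 + G2. DC gain = G1(0) + G2(0) = 7/4 + 3/6 = 1.75 + 0.5 = 2.25.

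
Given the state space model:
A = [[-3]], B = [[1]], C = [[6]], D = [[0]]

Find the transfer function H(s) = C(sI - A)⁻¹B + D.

(sI - A)⁻¹ = 1/(s + 3). H(s) = 6 × 1/(s + 3) + 0 = 6/(s + 3).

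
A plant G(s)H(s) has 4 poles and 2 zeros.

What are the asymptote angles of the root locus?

n - m = 4 - 2 = 2. Angles: θk = (2k + 1)·180°/2 = 90°, 270°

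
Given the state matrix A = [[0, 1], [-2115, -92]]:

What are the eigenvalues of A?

det(A - λI) = λ² - (-92)λ + 2115 = (λ - (-45))(λ - (-47)). Eigenvalues: -45, -47.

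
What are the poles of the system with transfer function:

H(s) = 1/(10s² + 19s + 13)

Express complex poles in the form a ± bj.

Discriminant = 19² - 4×10×13 = 361 - 520 = -159 < 0, so the poles are a complex conjugate pair s = (-19 ± j√159)/(2×10). Real part = -19/(2×10) = -19/20 = -0.95; imaginary part = ±√159/(2×10) ≈ 0.6305. Poles: s = -0.95 ± 0.6305j.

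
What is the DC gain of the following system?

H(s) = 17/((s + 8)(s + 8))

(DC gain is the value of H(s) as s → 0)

DC gain = H(0) = 17/(8 × 8) = 17/64 = 0.265625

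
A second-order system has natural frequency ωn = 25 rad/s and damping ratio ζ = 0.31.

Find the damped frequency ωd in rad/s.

ωd = ωn√(1 - ζ²) = 25√(1 - 0.31²) = 23.77 rad/s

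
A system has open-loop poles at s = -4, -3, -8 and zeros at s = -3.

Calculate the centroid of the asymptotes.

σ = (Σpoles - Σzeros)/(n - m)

σ = (Σpoles - Σzeros)/(n - m) = (-15 - (-3))/(3 - 1) = -12/2 = -6.0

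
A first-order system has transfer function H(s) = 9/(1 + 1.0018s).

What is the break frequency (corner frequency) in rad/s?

Corner frequency = 1/τ = 1/1.0018 = 0.998 rad/s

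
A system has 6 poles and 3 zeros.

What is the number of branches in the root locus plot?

Root locus has n branches where n = number of poles = 6.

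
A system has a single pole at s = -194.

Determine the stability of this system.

Pole at s = -194 is in the left half-plane. Stable.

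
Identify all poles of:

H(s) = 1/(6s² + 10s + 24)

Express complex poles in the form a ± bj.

Discriminant = 10² - 4×6×24 = 100 - 576 = -476 < 0, so the poles are a complex conjugate pair s = (-10 ± j√476)/(2×6). Real part = -10/(2×6) = -10/12 ≈ -0.8333; imaginary part = ±√476/(2×6) ≈ 1.8181. Poles: s = -0.8333 ± 1.8181j.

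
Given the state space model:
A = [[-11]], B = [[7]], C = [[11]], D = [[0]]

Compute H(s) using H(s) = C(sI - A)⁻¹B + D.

(sI - A)⁻¹ = 1/(s + 11). H(s) = 11 × 7/(s + 11) + 0 = 77/(s + 11).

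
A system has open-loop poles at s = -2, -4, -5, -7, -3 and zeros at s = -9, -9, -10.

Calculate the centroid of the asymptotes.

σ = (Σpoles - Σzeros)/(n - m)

σ = (Σpoles - Σzeros)/(n - m) = (-21 - (-28))/(5 - 3) = 7/2 = 3.5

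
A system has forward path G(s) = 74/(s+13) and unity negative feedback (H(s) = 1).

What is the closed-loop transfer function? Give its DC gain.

T(s) = G/(1+GH) = [74/(s+13)] / [1 + 74/(s+13)] = 74/(s+13+74) = 74/(s+87). DC gain = 74/87 = 0.8506.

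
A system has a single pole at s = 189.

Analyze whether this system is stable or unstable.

Pole at s = 189 is in the right half-plane. Unstable.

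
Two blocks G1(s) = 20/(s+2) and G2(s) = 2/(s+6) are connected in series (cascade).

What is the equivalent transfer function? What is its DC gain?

Series: multiply transfer functions. G_eq = 20/(s+2) × 2/(s+6) = 40/((s+2)(s+6)). DC gain = 40/(2×6) = 3.3333.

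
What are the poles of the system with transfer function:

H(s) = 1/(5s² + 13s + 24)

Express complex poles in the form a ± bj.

Discriminant = 13² - 4×5×24 = 169 - 480 = -311 < 0, so the poles are a complex conjugate pair s = (-13 ± j√311)/(2×5). Real part = -13/(2×5) = -13/10 = -1.3; imaginary part = ±√311/(2×5) ≈ 1.7635. Poles: s = -1.3 ± 1.7635j.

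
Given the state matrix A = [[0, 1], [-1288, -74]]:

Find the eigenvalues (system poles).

det(A - λI) = λ² - (-74)λ + 1288 = (λ - (-28))(λ - (-46)). Eigenvalues: -28, -46.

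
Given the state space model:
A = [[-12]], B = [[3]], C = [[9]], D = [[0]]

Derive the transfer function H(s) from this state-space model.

(sI - A)⁻¹ = 1/(s + 12). H(s) = 9 × 3/(s + 12) + 0 = 27/(s + 12).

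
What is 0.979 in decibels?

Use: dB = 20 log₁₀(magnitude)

dB = 20 log₁₀(0.979) = -0.2 dB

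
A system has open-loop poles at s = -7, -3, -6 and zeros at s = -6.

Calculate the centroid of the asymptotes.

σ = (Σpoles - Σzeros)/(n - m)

σ = (Σpoles - Σzeros)/(n - m) = (-16 - (-6))/(3 - 1) = -10/2 = -5.0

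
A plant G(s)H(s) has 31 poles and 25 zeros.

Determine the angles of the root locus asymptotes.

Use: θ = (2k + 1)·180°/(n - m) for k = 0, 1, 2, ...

n - m = 31 - 25 = 6. Angles: θk = (2k + 1)·180°/6 = 30°, 90°, 150°, 210°, 270°, 330°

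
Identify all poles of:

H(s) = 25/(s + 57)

Pole is where denominator = 0: s + 57 = 0, so s = -57.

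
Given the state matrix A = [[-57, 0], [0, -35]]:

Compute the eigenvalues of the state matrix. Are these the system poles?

For diagonal matrix, eigenvalues are diagonal entries: λ₁ = -57, λ₂ = -35. Eigenvalues of A = system poles.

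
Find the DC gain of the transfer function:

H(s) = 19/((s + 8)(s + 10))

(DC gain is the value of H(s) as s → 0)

DC gain = H(0) = 19/(8 × 10) = 19/80 = 0.2375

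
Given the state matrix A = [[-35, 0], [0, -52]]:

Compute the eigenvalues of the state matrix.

For diagonal matrix, eigenvalues are diagonal entries: λ₁ = -35, λ₂ = -52.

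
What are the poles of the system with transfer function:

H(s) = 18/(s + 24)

Pole is where denominator = 0: s + 24 = 0, so s = -24.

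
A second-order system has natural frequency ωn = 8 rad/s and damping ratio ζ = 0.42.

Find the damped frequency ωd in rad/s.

ωd = ωn√(1 - ζ²) = 8√(1 - 0.42²) = 7.26 rad/s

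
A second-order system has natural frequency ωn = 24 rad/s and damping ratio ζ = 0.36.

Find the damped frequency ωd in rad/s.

ωd = ωn√(1 - ζ²) = 24√(1 - 0.36²) = 22.39 rad/s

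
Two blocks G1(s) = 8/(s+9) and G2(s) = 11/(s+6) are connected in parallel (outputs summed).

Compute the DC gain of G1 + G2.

Parallel: G_eq = G1 + G2. DC gain = G1(0) + G2(0) = 8/9 + 11/6 = 0.8889 + 1.8333 = 2.7222.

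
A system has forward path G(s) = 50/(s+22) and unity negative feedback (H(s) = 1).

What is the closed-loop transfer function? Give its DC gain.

T(s) = G/(1+GH) = [50/(s+22)] / [1 + 50/(s+22)] = 50/(s+22+50) = 50/(s+72). DC gain = 50/72 = 0.6944.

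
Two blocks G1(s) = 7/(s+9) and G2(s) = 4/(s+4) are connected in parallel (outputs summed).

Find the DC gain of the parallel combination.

Parallel: G_eq = G1 + G2. DC gain = G1(0) + G2(0) = 7/9 + 4/4 = 0.7778 + 1 = 1.7778.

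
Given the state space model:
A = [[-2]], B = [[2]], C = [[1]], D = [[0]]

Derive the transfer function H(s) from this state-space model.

(sI - A)⁻¹ = 1/(s + 2). H(s) = 1 × 2/(s + 2) + 0 = 2/(s + 2).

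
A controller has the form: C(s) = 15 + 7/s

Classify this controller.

This is a Proportional-Integral (PI) controller.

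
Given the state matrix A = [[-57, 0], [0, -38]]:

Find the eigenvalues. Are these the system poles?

For diagonal matrix, eigenvalues are diagonal entries: λ₁ = -57, λ₂ = -38. Eigenvalues of A = system poles.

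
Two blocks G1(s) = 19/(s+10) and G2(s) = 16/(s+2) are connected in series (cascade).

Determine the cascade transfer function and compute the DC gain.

Series: multiply transfer functions. G_eq = 19/(s+10) × 16/(s+2) = 304/((s+10)(s+2)). DC gain = 304/(10×2) = 15.2.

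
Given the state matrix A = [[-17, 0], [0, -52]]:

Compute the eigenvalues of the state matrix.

For diagonal matrix, eigenvalues are diagonal entries: λ₁ = -17, λ₂ = -52.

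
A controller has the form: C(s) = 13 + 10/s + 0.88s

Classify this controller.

This is a Proportional-Integral-Derivative (PID) controller.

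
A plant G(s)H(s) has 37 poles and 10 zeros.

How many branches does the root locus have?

Root locus has n branches where n = number of poles = 37.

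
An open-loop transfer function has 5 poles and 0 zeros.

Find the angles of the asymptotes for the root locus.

n - m = 5 - 0 = 5. Angles: θk = (2k + 1)·180°/5 = 36°, 108°, 180°, 252°, 324°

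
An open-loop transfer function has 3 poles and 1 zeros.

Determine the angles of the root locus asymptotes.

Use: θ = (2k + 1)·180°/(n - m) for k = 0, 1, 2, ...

n - m = 3 - 1 = 2. Angles: θk = (2k + 1)·180°/2 = 90°, 270°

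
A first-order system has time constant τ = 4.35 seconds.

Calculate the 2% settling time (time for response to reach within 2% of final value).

For first-order system, 2% settling time ≈ 4τ = 4 × 4.35 = 17.4 s.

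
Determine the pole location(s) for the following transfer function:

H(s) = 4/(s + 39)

Pole is where denominator = 0: s + 39 = 0, so s = -39.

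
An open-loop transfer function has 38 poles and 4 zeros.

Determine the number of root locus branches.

Root locus has n branches where n = number of poles = 38.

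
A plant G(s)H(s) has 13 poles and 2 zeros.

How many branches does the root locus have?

Root locus has n branches where n = number of poles = 13.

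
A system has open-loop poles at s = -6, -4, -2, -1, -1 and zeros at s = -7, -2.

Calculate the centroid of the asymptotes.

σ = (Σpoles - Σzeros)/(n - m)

σ = (Σpoles - Σzeros)/(n - m) = (-14 - (-9))/(5 - 2) = -5/3 = -1.67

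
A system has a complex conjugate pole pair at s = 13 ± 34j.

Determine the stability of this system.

Real part of poles is 13 (> 0, right half-plane). Unstable.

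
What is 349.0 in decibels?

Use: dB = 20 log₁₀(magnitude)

dB = 20 log₁₀(349.0) = 50.9 dB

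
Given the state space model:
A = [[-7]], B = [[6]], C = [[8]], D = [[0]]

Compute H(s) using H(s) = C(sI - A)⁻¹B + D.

(sI - A)⁻¹ = 1/(s + 7). H(s) = 8 × 6/(s + 7) + 0 = 48/(s + 7).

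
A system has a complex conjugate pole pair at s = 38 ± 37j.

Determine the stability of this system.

Real part of poles is 38 (> 0, right half-plane). Unstable.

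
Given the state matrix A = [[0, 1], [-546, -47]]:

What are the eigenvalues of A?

det(A - λI) = λ² - (-47)λ + 546 = (λ - (-26))(λ - (-21)). Eigenvalues: -26, -21.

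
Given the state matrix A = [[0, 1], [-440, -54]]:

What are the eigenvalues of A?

det(A - λI) = λ² - (-54)λ + 440 = (λ - (-44))(λ - (-10)). Eigenvalues: -44, -10.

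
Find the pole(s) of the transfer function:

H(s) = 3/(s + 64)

Pole is where denominator = 0: s + 64 = 0, so s = -64.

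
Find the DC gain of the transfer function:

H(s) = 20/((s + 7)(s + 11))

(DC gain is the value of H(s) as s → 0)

DC gain = H(0) = 20/(7 × 11) = 20/77 = 0.2597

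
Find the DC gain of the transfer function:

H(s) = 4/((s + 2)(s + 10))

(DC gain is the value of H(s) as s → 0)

DC gain = H(0) = 4/(2 × 10) = 4/20 = 0.2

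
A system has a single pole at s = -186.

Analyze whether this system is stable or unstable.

Pole at s = -186 is in the left half-plane. Stable.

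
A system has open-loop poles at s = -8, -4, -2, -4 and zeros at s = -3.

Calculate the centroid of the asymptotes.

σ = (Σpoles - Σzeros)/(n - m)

σ = (Σpoles - Σzeros)/(n - m) = (-18 - (-3))/(4 - 1) = -15/3 = -5.0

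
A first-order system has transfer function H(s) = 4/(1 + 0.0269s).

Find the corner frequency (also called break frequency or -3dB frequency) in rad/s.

Corner frequency = 1/τ = 1/0.0269 = 37.175 rad/s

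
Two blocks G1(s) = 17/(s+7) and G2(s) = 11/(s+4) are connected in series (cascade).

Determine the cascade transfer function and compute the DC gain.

Series: multiply transfer functions. G_eq = 17/(s+7) × 11/(s+4) = 187/((s+7)(s+4)). DC gain = 187/(7×4) = 6.6786.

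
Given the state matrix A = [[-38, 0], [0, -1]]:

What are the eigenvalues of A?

For diagonal matrix, eigenvalues are diagonal entries: λ₁ = -38, λ₂ = -1.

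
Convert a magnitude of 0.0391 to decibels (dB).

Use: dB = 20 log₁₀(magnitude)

dB = 20 log₁₀(0.0391) = -28.2 dB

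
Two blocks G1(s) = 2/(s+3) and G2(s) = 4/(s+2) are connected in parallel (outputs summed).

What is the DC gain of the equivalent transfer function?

Parallel: G_eq = G1 + G2. DC gain = G1(0) + G2(0) = 2/3 + 4/2 = 0.6667 + 2 = 2.6667.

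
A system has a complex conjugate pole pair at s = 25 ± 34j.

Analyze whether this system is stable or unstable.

Real part of poles is 25 (> 0, right half-plane). Unstable.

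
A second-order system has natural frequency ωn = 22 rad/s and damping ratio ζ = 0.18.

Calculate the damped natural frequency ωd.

ωd = ωn√(1 - ζ²) = 22√(1 - 0.18²) = 21.64 rad/s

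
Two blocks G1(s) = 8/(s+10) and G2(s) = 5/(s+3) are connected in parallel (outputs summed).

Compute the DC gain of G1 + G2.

Parallel: G_eq = G1 + G2. DC gain = G1(0) + G2(0) = 8/10 + 5/3 = 0.8 + 1.6667 = 2.4667.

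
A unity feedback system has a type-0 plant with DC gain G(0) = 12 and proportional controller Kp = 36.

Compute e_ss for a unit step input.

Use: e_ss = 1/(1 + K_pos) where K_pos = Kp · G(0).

K_pos = Kp · G(0) = 36 × 12 = 432. e_ss = 1/(1 + 432) = 0.0023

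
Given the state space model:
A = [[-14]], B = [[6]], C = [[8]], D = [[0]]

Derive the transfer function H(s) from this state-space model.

(sI - A)⁻¹ = 1/(s + 14). H(s) = 8 × 6/(s + 14) + 0 = 48/(s + 14).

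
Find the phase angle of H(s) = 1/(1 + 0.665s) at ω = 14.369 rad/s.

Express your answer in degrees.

Phase = -arctan(ωτ) = -arctan(14.369 × 0.665) = -84.0°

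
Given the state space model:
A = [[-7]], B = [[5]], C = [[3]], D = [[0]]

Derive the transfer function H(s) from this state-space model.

(sI - A)⁻¹ = 1/(s + 7). H(s) = 3 × 5/(s + 7) + 0 = 15/(s + 7).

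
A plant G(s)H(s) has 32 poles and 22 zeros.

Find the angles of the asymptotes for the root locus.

n - m = 32 - 22 = 10. Angles: θk = (2k + 1)·180°/10 = 18°, 54°, 90°, 126°, 162°, 198°, 234°, 270°, 306°, 342°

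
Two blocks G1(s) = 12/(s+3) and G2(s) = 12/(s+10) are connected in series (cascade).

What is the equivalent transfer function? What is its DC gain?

Series: multiply transfer functions. G_eq = 12/(s+3) × 12/(s+10) = 144/((s+3)(s+10)). DC gain = 144/(3×10) = 4.8.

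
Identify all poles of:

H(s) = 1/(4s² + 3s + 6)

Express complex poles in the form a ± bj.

Discriminant = 3² - 4×4×6 = 9 - 96 = -87 < 0, so the poles are a complex conjugate pair s = (-3 ± j√87)/(2×4). Real part = -3/(2×4) = -3/8 = -0.375; imaginary part = ±√87/(2×4) ≈ 1.1659. Poles: s = -0.375 ± 1.1659j.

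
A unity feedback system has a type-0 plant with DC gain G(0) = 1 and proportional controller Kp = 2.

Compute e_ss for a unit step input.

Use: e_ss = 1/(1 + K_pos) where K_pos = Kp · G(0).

K_pos = Kp · G(0) = 2 × 1 = 2. e_ss = 1/(1 + 2) = 0.3333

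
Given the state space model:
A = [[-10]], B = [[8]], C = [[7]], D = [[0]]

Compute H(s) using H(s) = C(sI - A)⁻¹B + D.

(sI - A)⁻¹ = 1/(s + 10). H(s) = 7 × 8/(s + 10) + 0 = 56/(s + 10).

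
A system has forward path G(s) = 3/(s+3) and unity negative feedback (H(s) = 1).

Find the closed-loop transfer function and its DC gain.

T(s) = G/(1+GH) = [3/(s+3)] / [1 + 3/(s+3)] = 3/(s+3+3) = 3/(s+6). DC gain = 3/6 = 0.5.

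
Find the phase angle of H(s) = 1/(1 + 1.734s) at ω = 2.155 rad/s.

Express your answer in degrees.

Phase = -arctan(ωτ) = -arctan(2.155 × 1.734) = -75.0°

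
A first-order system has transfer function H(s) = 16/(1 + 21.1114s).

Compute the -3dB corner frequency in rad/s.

Corner frequency = 1/τ = 1/21.1114 = 0.047 rad/s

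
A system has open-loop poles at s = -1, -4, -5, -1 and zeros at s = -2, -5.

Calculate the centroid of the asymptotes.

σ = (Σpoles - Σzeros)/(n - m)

σ = (Σpoles - Σzeros)/(n - m) = (-11 - (-7))/(4 - 2) = -4/2 = -2.0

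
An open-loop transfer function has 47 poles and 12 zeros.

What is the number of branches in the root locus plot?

Root locus has n branches where n = number of poles = 47.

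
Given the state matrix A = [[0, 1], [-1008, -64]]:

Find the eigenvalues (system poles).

det(A - λI) = λ² - (-64)λ + 1008 = (λ - (-36))(λ - (-28)). Eigenvalues: -36, -28.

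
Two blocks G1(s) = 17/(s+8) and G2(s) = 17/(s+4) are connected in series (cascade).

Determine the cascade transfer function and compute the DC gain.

Series: multiply transfer functions. G_eq = 17/(s+8) × 17/(s+4) = 289/((s+8)(s+4)). DC gain = 289/(8×4) = 9.03125.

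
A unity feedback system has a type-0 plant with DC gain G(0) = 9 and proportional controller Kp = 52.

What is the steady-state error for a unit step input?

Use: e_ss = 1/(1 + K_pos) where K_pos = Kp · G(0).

K_pos = Kp · G(0) = 52 × 9 = 468. e_ss = 1/(1 + 468) = 0.0021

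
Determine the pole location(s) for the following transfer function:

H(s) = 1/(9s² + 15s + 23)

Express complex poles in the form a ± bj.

Discriminant = 15² - 4×9×23 = 225 - 828 = -603 < 0, so the poles are a complex conjugate pair s = (-15 ± j√603)/(2×9). Real part = -15/(2×9) = -15/18 ≈ -0.8333; imaginary part = ±√603/(2×9) ≈ 1.3642. Poles: s = -0.8333 ± 1.3642j.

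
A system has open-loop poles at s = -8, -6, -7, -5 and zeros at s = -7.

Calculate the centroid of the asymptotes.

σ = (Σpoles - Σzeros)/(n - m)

σ = (Σpoles - Σzeros)/(n - m) = (-26 - (-7))/(4 - 1) = -19/3 = -6.33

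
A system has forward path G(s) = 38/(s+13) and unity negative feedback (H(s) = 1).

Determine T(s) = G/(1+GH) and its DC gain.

T(s) = G/(1+GH) = [38/(s+13)] / [1 + 38/(s+13)] = 38/(s+13+38) = 38/(s+51). DC gain = 38/51 = 0.7451.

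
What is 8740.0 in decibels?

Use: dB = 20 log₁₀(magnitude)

dB = 20 log₁₀(8740.0) = 78.8 dB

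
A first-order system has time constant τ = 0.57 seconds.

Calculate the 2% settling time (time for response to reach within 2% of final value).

For first-order system, 2% settling time ≈ 4τ = 4 × 0.57 = 2.28 s.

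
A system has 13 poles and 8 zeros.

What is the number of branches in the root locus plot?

Root locus has n branches where n = number of poles = 13.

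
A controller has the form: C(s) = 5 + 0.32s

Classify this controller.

This is a Proportional-Derivative (PD) controller.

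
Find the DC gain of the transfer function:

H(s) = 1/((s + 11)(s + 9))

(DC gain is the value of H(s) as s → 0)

DC gain = H(0) = 1/(11 × 9) = 1/99 = 0.0101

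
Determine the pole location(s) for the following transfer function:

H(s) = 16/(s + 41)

Pole is where denominator = 0: s + 41 = 0, so s = -41.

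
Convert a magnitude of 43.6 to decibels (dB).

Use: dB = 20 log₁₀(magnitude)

dB = 20 log₁₀(43.6) = 32.8 dB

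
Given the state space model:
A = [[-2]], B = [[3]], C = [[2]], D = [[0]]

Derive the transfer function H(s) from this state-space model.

(sI - A)⁻¹ = 1/(s + 2). H(s) = 2 × 3/(s + 2) + 0 = 6/(s + 2).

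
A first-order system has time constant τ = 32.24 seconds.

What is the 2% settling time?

For first-order system, 2% settling time ≈ 4τ = 4 × 32.24 = 128.96 s.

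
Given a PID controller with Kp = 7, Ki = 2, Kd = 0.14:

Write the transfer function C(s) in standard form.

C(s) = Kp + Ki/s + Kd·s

Substituting values: C(s) = 7 + 2/s + 0.14s = (0.14s² + 7s + 2)/s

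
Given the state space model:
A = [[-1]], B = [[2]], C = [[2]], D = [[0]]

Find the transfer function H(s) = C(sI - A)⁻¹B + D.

(sI - A)⁻¹ = 1/(s + 1). H(s) = 2 × 2/(s + 1) + 0 = 4/(s + 1).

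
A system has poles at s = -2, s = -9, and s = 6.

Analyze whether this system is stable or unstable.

Pole(s) at s = 6 are not in the left half-plane. System is unstable.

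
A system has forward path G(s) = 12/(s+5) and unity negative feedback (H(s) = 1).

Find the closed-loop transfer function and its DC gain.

T(s) = G/(1+GH) = [12/(s+5)] / [1 + 12/(s+5)] = 12/(s+5+12) = 12/(s+17). DC gain = 12/17 = 0.7059.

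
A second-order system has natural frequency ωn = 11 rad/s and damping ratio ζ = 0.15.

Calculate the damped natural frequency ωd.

ωd = ωn√(1 - ζ²) = 11√(1 - 0.15²) = 10.88 rad/s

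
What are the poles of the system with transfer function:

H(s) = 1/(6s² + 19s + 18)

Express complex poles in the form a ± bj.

Discriminant = 19² - 4×6×18 = 361 - 432 = -71 < 0, so the poles are a complex conjugate pair s = (-19 ± j√71)/(2×6). Real part = -19/(2×6) = -19/12 ≈ -1.5833; imaginary part = ±√71/(2×6) ≈ 0.7022. Poles: s = -1.5833 ± 0.7022j.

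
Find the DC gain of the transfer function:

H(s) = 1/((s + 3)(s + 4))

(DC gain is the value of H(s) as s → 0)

DC gain = H(0) = 1/(3 × 4) = 1/12 = 0.0833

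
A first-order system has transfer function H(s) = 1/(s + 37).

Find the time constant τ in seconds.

For H(s) = 1/(s + 1/τ), the pole is at -1/τ = -37, so τ = 1/37 = 0.0270 s.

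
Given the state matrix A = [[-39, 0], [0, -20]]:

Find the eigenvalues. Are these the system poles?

For diagonal matrix, eigenvalues are diagonal entries: λ₁ = -39, λ₂ = -20. Eigenvalues of A = system poles.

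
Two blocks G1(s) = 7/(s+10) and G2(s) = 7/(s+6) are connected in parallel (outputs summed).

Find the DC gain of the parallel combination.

Parallel: G_eq = G1 + G2. DC gain = G1(0) + G2(0) = 7/10 + 7/6 = 0.7 + 1.1667 = 1.8667.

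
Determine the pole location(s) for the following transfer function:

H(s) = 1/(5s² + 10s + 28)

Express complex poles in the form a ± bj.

Discriminant = 10² - 4×5×28 = 100 - 560 = -460 < 0, so the poles are a complex conjugate pair s = (-10 ± j√460)/(2×5). Real part = -10/(2×5) = -10/10 = -1; imaginary part = ±√460/(2×5) ≈ 2.1448. Poles: s = -1 ± 2.1448j.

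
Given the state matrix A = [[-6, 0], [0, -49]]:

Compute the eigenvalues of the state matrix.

For diagonal matrix, eigenvalues are diagonal entries: λ₁ = -6, λ₂ = -49.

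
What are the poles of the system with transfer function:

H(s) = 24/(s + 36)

Pole is where denominator = 0: s + 36 = 0, so s = -36.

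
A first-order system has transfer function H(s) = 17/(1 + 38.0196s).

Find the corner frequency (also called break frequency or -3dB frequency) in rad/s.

Corner frequency = 1/τ = 1/38.0196 = 0.026 rad/s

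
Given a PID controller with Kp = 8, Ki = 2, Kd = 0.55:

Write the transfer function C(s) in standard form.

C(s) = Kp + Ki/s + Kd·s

Substituting values: C(s) = 8 + 2/s + 0.55s = (0.55s² + 8s + 2)/s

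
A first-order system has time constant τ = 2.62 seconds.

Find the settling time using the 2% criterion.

For first-order system, 2% settling time ≈ 4τ = 4 × 2.62 = 10.48 s.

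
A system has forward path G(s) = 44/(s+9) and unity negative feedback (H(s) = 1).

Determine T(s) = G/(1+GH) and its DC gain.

T(s) = G/(1+GH) = [44/(s+9)] / [1 + 44/(s+9)] = 44/(s+9+44) = 44/(s+53). DC gain = 44/53 = 0.8302.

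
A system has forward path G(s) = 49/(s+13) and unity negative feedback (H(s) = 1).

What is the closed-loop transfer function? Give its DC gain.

T(s) = G/(1+GH) = [49/(s+13)] / [1 + 49/(s+13)] = 49/(s+13+49) = 49/(s+62). DC gain = 49/62 = 0.7903.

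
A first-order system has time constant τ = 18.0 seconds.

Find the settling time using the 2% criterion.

For first-order system, 2% settling time ≈ 4τ = 4 × 18.0 = 72.0 s.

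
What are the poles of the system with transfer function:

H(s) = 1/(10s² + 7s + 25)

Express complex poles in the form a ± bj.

Discriminant = 7² - 4×10×25 = 49 - 1000 = -951 < 0, so the poles are a complex conjugate pair s = (-7 ± j√951)/(2×10). Real part = -7/(2×10) = -7/20 = -0.35; imaginary part = ±√951/(2×10) ≈ 1.5419. Poles: s = -0.35 ± 1.5419j.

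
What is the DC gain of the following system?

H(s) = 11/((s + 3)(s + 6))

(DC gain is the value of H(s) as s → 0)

DC gain = H(0) = 11/(3 × 6) = 11/18 = 0.6111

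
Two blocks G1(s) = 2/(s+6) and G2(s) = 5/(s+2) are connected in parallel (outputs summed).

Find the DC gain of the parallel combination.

Parallel: G_eq = G1 + G2. DC gain = G1(0) + G2(0) = 2/6 + 5/2 = 0.3333 + 2.5 = 2.8333.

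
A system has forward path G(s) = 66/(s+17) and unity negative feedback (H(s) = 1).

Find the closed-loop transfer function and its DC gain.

T(s) = G/(1+GH) = [66/(s+17)] / [1 + 66/(s+17)] = 66/(s+17+66) = 66/(s+83). DC gain = 66/83 = 0.7952.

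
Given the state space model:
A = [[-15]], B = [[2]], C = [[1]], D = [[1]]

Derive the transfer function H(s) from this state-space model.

(sI - A)⁻¹ = 1/(s + 15). H(s) = 1×2/(s + 15) + 1 = (s + 17)/(s + 15).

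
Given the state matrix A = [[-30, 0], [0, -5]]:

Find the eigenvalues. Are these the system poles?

For diagonal matrix, eigenvalues are diagonal entries: λ₁ = -30, λ₂ = -5. Eigenvalues of A = system poles.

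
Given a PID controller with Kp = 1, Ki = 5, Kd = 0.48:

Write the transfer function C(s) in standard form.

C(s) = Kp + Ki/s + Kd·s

Substituting values: C(s) = 1 + 5/s + 0.48s = (0.48s² + s + 5)/s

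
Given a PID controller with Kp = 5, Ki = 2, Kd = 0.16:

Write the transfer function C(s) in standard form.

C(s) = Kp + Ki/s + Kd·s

Substituting values: C(s) = 5 + 2/s + 0.16s = (0.16s² + 5s + 2)/s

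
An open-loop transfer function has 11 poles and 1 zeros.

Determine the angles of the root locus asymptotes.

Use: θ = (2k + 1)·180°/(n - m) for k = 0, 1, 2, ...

n - m = 11 - 1 = 10. Angles: θk = (2k + 1)·180°/10 = 18°, 54°, 90°, 126°, 162°, 198°, 234°, 270°, 306°, 342°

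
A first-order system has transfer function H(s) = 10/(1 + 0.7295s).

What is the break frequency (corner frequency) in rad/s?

Corner frequency = 1/τ = 1/0.7295 = 1.371 rad/s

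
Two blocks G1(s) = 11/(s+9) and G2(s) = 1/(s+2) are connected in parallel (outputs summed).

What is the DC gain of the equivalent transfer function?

Parallel: G_eq = G1 + G2. DC gain = G1(0) + G2(0) = 11/9 + 1/2 = 1.2222 + 0.5 = 1.7222.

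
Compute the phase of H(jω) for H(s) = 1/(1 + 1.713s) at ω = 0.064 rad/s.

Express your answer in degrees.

Phase = -arctan(ωτ) = -arctan(0.064 × 1.713) = -6.3°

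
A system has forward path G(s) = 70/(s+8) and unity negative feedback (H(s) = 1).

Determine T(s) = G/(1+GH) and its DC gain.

T(s) = G/(1+GH) = [70/(s+8)] / [1 + 70/(s+8)] = 70/(s+8+70) = 70/(s+78). DC gain = 70/78 = 0.8974.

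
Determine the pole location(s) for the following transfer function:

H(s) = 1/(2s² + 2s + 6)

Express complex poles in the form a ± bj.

Discriminant = 2² - 4×2×6 = 4 - 48 = -44 < 0, so the poles are a complex conjugate pair s = (-2 ± j√44)/(2×2). Real part = -2/(2×2) = -2/4 = -0.5; imaginary part = ±√44/(2×2) ≈ 1.6583. Poles: s = -0.5 ± 1.6583j.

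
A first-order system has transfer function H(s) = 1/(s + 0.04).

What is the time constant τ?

For H(s) = 1/(s + 1/τ), the pole is at -1/τ = -0.04, so τ = 1/0.04 = 25 s.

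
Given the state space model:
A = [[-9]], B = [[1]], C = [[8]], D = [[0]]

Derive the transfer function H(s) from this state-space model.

(sI - A)⁻¹ = 1/(s + 9). H(s) = 8 × 1/(s + 9) + 0 = 8/(s + 9).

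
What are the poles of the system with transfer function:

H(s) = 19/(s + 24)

Pole is where denominator = 0: s + 24 = 0, so s = -24.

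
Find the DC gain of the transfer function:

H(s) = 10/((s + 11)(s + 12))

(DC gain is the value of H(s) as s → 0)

DC gain = H(0) = 10/(11 × 12) = 10/132 = 0.0758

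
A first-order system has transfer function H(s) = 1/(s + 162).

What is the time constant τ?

For H(s) = 1/(s + 1/τ), the pole is at -1/τ = -162, so τ = 1/162 = 0.0062 s.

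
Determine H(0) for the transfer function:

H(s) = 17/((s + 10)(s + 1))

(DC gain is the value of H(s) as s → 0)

DC gain = H(0) = 17/(10 × 1) = 17/10 = 1.7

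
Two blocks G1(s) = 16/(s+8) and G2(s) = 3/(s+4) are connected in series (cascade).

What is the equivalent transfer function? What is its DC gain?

Series: multiply transfer functions. G_eq = 16/(s+8) × 3/(s+4) = 48/((s+8)(s+4)). DC gain = 48/(8×4) = 1.5.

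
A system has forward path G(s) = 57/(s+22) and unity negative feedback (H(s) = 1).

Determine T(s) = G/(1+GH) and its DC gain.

T(s) = G/(1+GH) = [57/(s+22)] / [1 + 57/(s+22)] = 57/(s+22+57) = 57/(s+79). DC gain = 57/79 = 0.7215.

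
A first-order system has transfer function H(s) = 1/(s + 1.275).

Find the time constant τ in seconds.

For H(s) = 1/(s + 1/τ), the pole is at -1/τ = -1.275, so τ = 1/1.275 = 0.7843 s.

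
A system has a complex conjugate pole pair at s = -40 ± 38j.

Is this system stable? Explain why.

Real part of poles is -40 (< 0, left half-plane). Stable.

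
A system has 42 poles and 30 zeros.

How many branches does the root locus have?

Root locus has n branches where n = number of poles = 42.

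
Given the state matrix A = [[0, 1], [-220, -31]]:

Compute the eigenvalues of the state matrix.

det(A - λI) = λ² - (-31)λ + 220 = (λ - (-20))(λ - (-11)). Eigenvalues: -20, -11.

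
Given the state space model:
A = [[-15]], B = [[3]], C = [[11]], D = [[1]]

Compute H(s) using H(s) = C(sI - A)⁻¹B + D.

(sI - A)⁻¹ = 1/(s + 15). H(s) = 11×3/(s + 15) + 1 = (s + 48)/(s + 15).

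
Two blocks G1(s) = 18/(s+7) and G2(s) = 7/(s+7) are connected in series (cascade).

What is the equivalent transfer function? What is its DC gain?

Series: multiply transfer functions. G_eq = 18/(s+7) × 7/(s+7) = 126/((s+7)(s+7)). DC gain = 126/(7×7) = 2.5714.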